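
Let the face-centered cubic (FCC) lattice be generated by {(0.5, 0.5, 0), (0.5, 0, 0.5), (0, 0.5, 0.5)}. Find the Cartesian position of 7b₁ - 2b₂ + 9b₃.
(2.5, 8, 3.5)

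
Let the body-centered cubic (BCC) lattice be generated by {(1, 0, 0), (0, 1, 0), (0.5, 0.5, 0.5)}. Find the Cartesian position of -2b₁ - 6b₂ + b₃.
(-1.5, -5.5, 0.5)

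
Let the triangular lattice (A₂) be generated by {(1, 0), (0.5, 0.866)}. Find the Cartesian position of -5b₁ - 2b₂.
(-6, -1.732)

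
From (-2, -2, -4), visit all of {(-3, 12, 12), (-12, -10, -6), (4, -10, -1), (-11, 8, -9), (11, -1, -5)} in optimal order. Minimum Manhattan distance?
111
(one optimal route: (-2, -2, -4) → (11, -1, -5) → (4, -10, -1) → (-12, -10, -6) → (-11, 8, -9) → (-3, 12, 12))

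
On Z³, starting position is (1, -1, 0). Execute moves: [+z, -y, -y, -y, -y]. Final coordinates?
(1, -5, 1)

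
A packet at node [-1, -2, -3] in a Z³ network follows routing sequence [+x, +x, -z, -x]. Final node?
(0, -2, -4)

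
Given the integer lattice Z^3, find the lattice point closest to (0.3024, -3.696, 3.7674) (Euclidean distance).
(0, -4, 4)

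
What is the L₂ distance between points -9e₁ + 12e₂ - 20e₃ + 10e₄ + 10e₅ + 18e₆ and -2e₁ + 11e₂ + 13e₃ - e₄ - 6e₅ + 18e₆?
38.9358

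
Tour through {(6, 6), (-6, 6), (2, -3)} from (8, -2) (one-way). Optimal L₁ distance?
32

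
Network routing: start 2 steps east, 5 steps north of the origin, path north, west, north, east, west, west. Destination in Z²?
(0, 7)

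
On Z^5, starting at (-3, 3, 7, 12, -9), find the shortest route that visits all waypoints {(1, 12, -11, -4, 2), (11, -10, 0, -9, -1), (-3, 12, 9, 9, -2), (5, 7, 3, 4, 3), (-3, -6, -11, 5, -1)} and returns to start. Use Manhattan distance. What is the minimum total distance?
218
(one optimal route: (-3, 3, 7, 12, -9) → (-3, 12, 9, 9, -2) → (1, 12, -11, -4, 2) → (-3, -6, -11, 5, -1) → (11, -10, 0, -9, -1) → (5, 7, 3, 4, 3) → (-3, 3, 7, 12, -9))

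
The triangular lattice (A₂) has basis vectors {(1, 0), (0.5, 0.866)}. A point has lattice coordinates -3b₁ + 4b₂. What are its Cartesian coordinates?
(-1, 3.464)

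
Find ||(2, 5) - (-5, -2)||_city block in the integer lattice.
14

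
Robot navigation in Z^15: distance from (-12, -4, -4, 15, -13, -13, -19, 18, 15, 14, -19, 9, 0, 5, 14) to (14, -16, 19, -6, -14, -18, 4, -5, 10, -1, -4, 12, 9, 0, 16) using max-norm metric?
26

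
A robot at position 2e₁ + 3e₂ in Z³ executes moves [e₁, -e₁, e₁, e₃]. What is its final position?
(3, 3, 1)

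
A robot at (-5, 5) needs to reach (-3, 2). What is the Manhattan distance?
5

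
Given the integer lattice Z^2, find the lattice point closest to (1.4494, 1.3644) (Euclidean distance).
(1, 1)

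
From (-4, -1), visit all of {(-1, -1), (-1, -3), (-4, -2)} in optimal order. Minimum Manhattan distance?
7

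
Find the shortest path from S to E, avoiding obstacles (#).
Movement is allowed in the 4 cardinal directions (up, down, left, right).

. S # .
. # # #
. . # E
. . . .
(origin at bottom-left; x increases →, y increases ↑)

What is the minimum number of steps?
8
(one shortest path: (1, 3) → (0, 3) → (0, 2) → (0, 1) → (1, 1) → (1, 0) → (2, 0) → (3, 0) → (3, 1))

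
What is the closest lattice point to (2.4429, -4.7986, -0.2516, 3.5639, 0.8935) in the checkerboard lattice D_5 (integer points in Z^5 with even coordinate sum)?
(2, -5, 0, 4, 1)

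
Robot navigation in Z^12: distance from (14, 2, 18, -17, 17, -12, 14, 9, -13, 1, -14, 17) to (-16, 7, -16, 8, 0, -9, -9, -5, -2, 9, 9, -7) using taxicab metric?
217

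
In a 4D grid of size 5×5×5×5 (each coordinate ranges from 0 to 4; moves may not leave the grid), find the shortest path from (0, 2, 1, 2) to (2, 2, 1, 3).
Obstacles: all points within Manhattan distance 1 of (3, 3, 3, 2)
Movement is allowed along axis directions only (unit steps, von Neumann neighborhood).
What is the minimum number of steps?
3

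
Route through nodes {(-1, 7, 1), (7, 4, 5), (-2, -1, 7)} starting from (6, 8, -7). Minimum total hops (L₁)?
47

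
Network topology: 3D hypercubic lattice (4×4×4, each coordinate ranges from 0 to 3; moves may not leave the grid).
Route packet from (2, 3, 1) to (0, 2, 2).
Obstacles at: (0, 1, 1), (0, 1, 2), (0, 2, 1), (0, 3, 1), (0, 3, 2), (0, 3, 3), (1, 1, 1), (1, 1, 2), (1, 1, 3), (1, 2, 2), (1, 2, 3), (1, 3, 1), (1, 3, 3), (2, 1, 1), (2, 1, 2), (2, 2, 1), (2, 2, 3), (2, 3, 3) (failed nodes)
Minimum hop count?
12
(one shortest path: (2, 3, 1) → (3, 3, 1) → (3, 2, 1) → (3, 1, 1) → (3, 0, 1) → (2, 0, 1) → (1, 0, 1) → (0, 0, 1) → (0, 0, 2) → (0, 0, 3) → (0, 1, 3) → (0, 2, 3) → (0, 2, 2))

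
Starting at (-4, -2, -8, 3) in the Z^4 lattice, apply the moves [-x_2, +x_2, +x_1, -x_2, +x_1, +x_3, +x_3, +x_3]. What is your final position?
(-2, -3, -5, 3)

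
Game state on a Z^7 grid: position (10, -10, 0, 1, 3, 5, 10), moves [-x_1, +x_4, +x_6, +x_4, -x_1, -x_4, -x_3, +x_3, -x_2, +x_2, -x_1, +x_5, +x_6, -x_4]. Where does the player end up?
(7, -10, 0, 1, 4, 7, 10)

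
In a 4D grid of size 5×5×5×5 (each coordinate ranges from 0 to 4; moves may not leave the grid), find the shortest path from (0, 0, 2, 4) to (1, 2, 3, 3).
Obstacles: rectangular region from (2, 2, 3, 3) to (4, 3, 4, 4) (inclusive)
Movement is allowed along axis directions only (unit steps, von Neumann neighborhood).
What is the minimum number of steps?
5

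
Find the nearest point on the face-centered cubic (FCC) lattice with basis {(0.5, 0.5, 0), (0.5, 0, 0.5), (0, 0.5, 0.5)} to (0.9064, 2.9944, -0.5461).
(0.5, 3, -0.5)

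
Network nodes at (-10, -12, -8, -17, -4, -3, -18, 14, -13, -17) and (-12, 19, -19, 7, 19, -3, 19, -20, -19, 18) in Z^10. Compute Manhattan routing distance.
203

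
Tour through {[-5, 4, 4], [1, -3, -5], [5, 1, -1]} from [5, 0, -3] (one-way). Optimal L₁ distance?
37
(one optimal route: (5, 0, -3) → (5, 1, -1) → (1, -3, -5) → (-5, 4, 4))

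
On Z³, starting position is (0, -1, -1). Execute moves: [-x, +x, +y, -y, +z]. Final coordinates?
(0, -1, 0)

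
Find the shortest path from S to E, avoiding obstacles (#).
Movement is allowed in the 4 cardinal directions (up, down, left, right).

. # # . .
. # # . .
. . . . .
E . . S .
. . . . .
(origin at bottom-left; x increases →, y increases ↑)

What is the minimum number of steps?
3
(one shortest path: (3, 1) → (2, 1) → (1, 1) → (0, 1))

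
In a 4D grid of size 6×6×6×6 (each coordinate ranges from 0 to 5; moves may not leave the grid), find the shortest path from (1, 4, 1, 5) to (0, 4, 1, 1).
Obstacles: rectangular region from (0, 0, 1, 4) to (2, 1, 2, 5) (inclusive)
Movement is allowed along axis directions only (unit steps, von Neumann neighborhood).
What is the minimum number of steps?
5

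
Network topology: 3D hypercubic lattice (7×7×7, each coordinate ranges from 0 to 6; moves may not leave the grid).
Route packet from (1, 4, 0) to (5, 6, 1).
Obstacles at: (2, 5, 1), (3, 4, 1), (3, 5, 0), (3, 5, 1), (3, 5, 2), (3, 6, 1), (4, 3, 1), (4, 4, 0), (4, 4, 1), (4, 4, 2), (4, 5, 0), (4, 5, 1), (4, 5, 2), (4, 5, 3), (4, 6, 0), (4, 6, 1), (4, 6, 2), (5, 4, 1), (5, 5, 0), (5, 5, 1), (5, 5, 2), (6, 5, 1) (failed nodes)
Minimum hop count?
11
(one shortest path: (1, 4, 0) → (2, 4, 0) → (3, 4, 0) → (3, 3, 0) → (4, 3, 0) → (5, 3, 0) → (6, 3, 0) → (6, 4, 0) → (6, 5, 0) → (6, 6, 0) → (5, 6, 0) → (5, 6, 1))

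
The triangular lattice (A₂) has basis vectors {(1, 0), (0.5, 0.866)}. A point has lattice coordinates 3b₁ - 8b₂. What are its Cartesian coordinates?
(-1, -6.928)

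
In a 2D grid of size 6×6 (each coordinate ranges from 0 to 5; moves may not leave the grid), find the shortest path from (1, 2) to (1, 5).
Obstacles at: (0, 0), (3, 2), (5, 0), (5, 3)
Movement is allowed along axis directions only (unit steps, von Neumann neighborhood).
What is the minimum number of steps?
3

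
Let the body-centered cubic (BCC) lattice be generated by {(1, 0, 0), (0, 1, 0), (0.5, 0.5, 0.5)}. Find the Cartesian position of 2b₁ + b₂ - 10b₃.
(-3, -4, -5)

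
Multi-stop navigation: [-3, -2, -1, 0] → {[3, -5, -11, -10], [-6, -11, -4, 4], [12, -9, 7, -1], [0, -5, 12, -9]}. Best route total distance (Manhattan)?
111
(one optimal route: (-3, -2, -1, 0) → (-6, -11, -4, 4) → (3, -5, -11, -10) → (0, -5, 12, -9) → (12, -9, 7, -1))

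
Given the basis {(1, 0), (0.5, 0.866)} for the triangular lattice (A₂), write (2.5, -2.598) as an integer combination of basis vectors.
4b₁ - 3b₂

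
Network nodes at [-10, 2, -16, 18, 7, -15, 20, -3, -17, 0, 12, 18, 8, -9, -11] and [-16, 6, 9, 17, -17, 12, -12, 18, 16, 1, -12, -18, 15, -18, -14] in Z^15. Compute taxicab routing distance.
253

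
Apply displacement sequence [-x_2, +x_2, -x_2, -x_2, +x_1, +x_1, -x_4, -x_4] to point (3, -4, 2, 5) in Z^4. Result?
(5, -6, 2, 3)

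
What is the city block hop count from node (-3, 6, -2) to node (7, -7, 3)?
28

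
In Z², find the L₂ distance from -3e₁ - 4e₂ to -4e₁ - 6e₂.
2.23607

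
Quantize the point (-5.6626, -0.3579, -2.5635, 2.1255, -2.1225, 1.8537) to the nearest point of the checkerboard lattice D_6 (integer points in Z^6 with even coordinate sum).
(-6, 0, -2, 2, -2, 2)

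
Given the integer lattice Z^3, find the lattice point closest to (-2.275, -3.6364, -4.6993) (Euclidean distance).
(-2, -4, -5)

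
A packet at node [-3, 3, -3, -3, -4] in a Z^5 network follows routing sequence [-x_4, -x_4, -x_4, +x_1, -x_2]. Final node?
(-2, 2, -3, -6, -4)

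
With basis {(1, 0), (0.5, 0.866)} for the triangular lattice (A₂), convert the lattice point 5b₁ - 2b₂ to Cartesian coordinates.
(4, -1.732)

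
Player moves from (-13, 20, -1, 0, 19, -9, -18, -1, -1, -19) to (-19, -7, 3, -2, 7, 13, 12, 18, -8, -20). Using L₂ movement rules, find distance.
52.192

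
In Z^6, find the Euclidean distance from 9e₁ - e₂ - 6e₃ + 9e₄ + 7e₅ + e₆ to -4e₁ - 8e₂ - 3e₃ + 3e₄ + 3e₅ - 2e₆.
16.9706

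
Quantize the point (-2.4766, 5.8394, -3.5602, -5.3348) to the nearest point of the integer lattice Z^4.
(-2, 6, -4, -5)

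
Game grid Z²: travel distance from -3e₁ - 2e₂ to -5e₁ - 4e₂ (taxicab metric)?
4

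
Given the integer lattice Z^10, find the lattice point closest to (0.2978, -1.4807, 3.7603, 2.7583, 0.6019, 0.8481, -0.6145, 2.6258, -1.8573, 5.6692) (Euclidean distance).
(0, -1, 4, 3, 1, 1, -1, 3, -2, 6)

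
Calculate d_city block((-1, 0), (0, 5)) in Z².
6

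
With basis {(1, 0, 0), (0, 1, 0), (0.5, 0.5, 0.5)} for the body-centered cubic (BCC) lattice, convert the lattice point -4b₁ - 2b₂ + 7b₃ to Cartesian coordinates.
(-0.5, 1.5, 3.5)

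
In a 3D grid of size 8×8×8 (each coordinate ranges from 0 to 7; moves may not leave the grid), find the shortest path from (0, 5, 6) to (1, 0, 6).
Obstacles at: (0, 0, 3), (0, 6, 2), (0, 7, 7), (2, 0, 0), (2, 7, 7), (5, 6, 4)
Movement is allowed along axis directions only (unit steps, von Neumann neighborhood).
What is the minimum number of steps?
6
(one shortest path: (0, 5, 6) → (1, 5, 6) → (1, 4, 6) → (1, 3, 6) → (1, 2, 6) → (1, 1, 6) → (1, 0, 6))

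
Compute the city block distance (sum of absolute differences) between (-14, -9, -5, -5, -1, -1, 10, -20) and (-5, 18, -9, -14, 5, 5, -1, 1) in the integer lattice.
93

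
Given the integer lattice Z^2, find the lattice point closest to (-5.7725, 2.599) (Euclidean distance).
(-6, 3)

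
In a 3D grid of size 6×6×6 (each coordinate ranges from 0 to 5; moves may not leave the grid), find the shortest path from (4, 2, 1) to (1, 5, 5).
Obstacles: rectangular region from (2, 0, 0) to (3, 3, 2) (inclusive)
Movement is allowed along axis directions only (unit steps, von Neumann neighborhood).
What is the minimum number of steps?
10
(one shortest path: (4, 2, 1) → (4, 3, 1) → (4, 4, 1) → (3, 4, 1) → (2, 4, 1) → (1, 4, 1) → (1, 5, 1) → (1, 5, 2) → (1, 5, 3) → (1, 5, 4) → (1, 5, 5))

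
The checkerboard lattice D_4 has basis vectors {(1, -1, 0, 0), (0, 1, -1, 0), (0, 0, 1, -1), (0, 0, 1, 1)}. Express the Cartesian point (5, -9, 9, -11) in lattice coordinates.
5b₁ - 4b₂ + 8b₃ - 3b₄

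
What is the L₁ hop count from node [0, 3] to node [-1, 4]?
2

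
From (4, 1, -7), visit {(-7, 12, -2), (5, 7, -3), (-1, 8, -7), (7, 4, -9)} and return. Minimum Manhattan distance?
64
(one optimal route: (4, 1, -7) → (-1, 8, -7) → (-7, 12, -2) → (5, 7, -3) → (7, 4, -9) → (4, 1, -7))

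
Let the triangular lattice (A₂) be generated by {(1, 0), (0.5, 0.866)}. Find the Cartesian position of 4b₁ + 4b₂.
(6, 3.464)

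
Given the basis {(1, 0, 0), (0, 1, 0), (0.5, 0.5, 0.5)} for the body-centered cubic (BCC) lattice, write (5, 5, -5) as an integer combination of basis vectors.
10b₁ + 10b₂ - 10b₃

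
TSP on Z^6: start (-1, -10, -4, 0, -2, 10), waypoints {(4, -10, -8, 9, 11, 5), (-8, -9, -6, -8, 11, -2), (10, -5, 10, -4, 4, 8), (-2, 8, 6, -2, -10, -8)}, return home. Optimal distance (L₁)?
246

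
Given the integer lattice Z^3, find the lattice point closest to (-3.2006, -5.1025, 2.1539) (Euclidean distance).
(-3, -5, 2)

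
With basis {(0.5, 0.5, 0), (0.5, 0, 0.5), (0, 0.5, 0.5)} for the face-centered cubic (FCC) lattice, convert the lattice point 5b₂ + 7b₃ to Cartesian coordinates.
(2.5, 3.5, 6)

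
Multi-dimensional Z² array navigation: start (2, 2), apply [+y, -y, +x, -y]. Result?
(3, 1)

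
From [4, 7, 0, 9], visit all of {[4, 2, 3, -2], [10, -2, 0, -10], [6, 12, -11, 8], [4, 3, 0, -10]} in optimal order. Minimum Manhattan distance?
78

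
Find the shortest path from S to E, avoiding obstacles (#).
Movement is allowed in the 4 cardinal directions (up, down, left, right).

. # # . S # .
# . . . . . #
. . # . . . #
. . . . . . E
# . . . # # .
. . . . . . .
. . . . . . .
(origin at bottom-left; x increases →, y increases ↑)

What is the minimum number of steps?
5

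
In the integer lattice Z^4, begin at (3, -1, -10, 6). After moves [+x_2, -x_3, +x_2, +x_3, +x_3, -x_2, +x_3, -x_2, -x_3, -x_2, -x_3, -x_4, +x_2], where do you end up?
(3, -1, -10, 5)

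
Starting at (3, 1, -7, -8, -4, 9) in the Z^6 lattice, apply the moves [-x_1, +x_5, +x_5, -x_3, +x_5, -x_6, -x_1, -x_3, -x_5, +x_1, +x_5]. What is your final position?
(2, 1, -9, -8, -1, 8)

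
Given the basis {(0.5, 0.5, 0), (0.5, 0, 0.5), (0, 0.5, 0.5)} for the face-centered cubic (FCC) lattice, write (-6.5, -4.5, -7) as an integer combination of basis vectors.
-4b₁ - 9b₂ - 5b₃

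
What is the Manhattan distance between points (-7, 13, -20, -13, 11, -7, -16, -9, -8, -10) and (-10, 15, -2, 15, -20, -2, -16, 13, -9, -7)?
113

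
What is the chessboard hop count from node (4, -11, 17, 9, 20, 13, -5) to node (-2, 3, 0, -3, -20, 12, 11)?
40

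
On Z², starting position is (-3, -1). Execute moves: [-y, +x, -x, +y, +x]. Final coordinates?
(-2, -1)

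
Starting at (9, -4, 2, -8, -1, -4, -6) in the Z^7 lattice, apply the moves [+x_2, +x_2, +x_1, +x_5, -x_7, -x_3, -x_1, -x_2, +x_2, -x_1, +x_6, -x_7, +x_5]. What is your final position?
(8, -2, 1, -8, 1, -3, -8)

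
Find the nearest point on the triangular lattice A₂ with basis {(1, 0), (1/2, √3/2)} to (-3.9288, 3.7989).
(-4, 3.464)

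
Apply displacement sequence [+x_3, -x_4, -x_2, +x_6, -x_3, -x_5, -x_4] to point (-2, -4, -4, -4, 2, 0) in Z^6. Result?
(-2, -5, -4, -6, 1, 1)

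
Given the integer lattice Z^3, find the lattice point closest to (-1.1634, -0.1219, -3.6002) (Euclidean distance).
(-1, 0, -4)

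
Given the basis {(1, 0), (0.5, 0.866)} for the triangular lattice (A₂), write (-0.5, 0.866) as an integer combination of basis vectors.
-b₁ + b₂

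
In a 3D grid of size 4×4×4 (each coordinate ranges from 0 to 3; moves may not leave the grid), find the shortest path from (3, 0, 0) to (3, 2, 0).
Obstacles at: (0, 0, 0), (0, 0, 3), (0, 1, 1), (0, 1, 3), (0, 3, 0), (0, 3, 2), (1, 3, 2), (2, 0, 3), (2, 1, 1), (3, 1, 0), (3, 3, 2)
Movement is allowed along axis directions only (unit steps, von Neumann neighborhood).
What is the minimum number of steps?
4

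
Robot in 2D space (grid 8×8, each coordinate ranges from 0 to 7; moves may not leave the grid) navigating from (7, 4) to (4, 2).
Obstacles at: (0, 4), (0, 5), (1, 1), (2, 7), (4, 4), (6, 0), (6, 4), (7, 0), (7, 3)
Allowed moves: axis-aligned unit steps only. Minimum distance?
7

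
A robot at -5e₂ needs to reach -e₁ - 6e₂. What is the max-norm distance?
1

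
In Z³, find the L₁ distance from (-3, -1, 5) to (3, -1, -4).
15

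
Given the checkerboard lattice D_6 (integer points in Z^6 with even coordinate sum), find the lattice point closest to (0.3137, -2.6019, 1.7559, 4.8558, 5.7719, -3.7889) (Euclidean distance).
(0, -3, 2, 5, 6, -4)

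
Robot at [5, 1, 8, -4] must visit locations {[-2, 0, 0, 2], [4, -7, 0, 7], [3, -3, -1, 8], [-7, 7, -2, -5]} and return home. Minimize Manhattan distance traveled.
100
(one optimal route: (5, 1, 8, -4) → (4, -7, 0, 7) → (3, -3, -1, 8) → (-2, 0, 0, 2) → (-7, 7, -2, -5) → (5, 1, 8, -4))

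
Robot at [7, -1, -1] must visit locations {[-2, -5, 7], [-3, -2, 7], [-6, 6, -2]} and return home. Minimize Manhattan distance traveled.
66
(one optimal route: (7, -1, -1) → (-2, -5, 7) → (-3, -2, 7) → (-6, 6, -2) → (7, -1, -1))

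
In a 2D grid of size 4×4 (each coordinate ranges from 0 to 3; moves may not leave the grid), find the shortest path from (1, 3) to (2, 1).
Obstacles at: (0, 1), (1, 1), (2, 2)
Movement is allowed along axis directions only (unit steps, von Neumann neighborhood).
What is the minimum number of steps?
5
(one shortest path: (1, 3) → (2, 3) → (3, 3) → (3, 2) → (3, 1) → (2, 1))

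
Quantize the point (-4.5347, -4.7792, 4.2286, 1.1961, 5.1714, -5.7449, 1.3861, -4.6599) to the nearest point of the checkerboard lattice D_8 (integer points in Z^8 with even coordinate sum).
(-5, -5, 4, 1, 5, -6, 1, -5)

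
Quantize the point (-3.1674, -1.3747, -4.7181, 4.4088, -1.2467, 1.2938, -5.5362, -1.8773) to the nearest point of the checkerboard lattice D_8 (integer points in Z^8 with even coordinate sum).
(-3, -1, -5, 4, -1, 1, -5, -2)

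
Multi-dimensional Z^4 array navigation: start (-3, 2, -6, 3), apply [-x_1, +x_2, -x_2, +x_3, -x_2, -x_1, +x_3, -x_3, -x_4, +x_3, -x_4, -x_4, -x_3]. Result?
(-5, 1, -5, 0)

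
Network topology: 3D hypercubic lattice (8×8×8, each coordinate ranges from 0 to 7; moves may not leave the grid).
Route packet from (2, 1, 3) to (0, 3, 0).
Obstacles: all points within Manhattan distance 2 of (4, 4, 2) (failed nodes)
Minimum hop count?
7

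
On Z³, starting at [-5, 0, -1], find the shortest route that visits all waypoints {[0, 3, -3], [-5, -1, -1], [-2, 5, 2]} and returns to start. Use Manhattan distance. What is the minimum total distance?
32
(one optimal route: (-5, 0, -1) → (0, 3, -3) → (-2, 5, 2) → (-5, -1, -1) → (-5, 0, -1))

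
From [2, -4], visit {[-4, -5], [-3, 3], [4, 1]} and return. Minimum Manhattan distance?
32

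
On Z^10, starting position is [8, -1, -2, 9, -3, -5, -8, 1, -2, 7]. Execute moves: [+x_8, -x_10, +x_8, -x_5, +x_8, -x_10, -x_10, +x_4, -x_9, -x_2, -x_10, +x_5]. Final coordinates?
(8, -2, -2, 10, -3, -5, -8, 4, -3, 3)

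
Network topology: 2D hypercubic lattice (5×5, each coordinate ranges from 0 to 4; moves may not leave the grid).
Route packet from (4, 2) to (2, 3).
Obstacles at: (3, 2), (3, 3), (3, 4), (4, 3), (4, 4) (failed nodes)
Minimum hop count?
5
(one shortest path: (4, 2) → (4, 1) → (3, 1) → (2, 1) → (2, 2) → (2, 3))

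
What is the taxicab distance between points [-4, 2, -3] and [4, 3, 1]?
13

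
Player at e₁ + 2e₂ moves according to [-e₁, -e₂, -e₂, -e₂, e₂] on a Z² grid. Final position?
(0, 0)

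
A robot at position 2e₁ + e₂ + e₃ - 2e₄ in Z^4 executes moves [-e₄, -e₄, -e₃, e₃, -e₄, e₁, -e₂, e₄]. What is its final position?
(3, 0, 1, -4)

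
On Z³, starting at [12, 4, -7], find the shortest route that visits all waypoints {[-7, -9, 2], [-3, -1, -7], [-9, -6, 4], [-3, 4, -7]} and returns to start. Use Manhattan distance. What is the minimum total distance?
90
(one optimal route: (12, 4, -7) → (-7, -9, 2) → (-9, -6, 4) → (-3, -1, -7) → (-3, 4, -7) → (12, 4, -7))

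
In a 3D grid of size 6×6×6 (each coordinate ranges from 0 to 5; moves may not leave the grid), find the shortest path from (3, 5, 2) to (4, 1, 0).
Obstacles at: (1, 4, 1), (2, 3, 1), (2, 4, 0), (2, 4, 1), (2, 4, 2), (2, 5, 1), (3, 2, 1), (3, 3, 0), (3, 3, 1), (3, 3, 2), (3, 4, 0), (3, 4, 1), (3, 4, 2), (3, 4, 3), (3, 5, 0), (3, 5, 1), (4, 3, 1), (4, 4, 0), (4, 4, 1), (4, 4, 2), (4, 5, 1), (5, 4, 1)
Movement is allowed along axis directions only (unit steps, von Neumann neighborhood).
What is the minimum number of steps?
9
(one shortest path: (3, 5, 2) → (4, 5, 2) → (5, 5, 2) → (5, 4, 2) → (5, 3, 2) → (4, 3, 2) → (4, 2, 2) → (4, 1, 2) → (4, 1, 1) → (4, 1, 0))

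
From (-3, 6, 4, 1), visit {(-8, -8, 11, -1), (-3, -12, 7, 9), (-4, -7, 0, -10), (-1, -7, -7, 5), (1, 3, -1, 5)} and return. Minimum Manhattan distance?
136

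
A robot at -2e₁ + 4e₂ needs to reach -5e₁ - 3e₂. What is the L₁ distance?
10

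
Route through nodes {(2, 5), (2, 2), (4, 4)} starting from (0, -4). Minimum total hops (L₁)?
14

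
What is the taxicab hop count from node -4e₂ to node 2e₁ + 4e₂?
10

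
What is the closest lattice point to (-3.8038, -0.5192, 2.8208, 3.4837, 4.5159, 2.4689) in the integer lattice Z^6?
(-4, -1, 3, 3, 5, 2)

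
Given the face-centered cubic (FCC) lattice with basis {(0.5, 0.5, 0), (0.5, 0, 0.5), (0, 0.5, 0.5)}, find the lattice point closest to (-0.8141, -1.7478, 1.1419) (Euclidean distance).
(-1, -2, 1)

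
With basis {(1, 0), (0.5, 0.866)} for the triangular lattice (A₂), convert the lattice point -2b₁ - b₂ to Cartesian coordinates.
(-2.5, -0.866)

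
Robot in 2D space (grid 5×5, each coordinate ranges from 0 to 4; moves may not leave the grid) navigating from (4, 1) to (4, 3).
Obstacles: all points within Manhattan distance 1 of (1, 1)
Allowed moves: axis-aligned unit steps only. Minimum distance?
2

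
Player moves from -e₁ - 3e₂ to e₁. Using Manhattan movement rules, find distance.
5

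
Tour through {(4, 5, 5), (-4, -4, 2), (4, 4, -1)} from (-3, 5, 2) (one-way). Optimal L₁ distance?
36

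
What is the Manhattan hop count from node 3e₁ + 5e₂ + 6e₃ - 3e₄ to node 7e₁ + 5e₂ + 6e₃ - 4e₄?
5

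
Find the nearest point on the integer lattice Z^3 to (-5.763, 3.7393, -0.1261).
(-6, 4, 0)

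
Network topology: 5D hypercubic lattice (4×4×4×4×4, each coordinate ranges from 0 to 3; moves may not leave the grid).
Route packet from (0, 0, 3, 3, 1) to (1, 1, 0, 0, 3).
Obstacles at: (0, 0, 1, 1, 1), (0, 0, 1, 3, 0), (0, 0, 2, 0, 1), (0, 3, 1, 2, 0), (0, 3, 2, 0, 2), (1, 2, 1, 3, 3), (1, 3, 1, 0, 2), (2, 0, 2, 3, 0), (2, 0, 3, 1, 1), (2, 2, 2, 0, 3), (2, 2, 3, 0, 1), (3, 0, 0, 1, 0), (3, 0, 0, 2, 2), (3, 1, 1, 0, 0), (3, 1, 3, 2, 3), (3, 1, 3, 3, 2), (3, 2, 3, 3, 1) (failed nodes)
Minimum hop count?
10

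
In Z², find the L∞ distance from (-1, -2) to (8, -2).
9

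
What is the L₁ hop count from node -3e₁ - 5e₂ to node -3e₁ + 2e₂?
7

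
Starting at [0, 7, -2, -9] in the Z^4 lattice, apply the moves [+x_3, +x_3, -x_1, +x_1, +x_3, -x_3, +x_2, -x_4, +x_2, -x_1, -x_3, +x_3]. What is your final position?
(-1, 9, 0, -10)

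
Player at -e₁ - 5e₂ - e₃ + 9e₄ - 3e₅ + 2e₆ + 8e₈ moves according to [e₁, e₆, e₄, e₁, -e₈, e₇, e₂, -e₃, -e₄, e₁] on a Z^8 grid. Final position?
(2, -4, -2, 9, -3, 3, 1, 7)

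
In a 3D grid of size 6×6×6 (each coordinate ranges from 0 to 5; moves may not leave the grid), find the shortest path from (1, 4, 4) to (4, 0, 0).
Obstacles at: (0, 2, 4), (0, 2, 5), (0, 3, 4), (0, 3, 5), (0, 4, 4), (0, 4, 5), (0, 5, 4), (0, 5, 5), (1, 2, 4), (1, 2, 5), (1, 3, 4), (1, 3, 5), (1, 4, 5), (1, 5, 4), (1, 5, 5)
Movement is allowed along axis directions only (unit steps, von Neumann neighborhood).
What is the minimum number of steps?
11
(one shortest path: (1, 4, 4) → (2, 4, 4) → (3, 4, 4) → (4, 4, 4) → (4, 3, 4) → (4, 2, 4) → (4, 1, 4) → (4, 0, 4) → (4, 0, 3) → (4, 0, 2) → (4, 0, 1) → (4, 0, 0))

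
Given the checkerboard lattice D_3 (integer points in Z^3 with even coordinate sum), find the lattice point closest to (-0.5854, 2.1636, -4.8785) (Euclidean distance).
(-1, 2, -5)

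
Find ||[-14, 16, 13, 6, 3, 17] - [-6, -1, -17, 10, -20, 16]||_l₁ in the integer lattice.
83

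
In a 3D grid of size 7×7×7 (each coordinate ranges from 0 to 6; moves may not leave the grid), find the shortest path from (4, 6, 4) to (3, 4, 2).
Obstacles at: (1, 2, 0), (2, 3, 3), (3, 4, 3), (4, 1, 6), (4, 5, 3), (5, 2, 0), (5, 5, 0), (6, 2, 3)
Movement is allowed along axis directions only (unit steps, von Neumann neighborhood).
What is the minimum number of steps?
5
(one shortest path: (4, 6, 4) → (3, 6, 4) → (3, 5, 4) → (3, 5, 3) → (3, 5, 2) → (3, 4, 2))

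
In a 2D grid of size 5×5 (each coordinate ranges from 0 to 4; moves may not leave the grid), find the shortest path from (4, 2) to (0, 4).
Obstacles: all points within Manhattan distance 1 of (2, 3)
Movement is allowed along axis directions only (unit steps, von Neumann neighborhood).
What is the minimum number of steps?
8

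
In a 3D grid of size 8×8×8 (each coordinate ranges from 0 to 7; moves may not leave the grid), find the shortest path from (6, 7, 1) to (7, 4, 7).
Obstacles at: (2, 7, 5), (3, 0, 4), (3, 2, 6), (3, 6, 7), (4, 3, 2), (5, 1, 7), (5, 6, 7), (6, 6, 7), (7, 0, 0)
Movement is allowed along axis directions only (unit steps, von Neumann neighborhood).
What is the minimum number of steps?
10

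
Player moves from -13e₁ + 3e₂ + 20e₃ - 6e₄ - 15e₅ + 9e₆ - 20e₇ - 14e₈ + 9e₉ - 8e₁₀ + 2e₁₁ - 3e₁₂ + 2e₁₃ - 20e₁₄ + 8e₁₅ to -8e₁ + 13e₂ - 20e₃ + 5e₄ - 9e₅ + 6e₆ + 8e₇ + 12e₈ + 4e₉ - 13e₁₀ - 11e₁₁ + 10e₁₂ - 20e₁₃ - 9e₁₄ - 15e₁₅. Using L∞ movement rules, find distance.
40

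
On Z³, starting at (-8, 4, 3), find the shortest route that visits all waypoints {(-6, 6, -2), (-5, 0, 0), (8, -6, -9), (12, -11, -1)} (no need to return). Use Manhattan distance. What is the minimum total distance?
63
(one optimal route: (-8, 4, 3) → (-6, 6, -2) → (-5, 0, 0) → (8, -6, -9) → (12, -11, -1))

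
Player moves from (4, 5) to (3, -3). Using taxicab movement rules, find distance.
9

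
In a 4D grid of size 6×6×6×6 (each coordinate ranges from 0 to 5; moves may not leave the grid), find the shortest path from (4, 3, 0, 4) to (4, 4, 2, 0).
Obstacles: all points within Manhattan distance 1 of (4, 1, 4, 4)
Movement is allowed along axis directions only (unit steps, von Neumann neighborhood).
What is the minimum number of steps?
7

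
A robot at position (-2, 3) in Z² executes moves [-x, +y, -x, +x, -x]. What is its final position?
(-4, 4)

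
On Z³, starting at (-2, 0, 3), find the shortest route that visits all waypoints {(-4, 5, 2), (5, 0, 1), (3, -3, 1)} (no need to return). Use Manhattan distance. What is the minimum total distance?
28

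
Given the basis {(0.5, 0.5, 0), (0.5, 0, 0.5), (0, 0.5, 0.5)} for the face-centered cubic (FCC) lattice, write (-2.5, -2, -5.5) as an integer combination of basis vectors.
b₁ - 6b₂ - 5b₃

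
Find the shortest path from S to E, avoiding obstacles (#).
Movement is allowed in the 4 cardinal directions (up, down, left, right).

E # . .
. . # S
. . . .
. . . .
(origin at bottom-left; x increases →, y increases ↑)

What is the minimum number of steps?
6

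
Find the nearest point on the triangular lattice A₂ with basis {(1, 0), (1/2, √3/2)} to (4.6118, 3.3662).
(5, 3.464)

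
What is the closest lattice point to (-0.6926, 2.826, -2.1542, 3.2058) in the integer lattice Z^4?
(-1, 3, -2, 3)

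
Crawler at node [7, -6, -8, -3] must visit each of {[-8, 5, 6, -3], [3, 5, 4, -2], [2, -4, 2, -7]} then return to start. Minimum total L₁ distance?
90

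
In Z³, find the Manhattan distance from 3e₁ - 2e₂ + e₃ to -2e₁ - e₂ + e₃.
6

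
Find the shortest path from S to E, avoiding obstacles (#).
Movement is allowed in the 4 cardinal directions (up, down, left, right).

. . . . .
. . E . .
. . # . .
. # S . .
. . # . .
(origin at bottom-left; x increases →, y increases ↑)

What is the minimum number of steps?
4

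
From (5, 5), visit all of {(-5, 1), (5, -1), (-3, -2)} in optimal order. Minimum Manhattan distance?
20
(one optimal route: (5, 5) → (5, -1) → (-3, -2) → (-5, 1))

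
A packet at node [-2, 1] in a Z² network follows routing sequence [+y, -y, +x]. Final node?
(-1, 1)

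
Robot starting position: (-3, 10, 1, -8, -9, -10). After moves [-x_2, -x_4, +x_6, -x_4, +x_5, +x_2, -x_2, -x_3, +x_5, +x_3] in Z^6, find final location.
(-3, 9, 1, -10, -7, -9)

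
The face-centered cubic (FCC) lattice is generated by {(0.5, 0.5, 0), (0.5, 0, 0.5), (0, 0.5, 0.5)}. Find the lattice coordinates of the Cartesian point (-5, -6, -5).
-6b₁ - 4b₂ - 6b₃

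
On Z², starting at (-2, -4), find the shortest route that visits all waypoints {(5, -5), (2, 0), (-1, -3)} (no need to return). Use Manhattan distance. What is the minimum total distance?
16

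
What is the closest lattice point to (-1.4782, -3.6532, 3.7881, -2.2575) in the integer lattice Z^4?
(-1, -4, 4, -2)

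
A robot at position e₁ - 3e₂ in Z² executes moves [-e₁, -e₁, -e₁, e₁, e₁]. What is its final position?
(0, -3)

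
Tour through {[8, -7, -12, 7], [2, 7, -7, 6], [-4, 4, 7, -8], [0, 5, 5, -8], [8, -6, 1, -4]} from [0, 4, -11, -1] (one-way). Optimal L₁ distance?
101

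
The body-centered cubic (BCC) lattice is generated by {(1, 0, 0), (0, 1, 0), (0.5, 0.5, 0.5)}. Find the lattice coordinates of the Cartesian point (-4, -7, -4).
-3b₂ - 8b₃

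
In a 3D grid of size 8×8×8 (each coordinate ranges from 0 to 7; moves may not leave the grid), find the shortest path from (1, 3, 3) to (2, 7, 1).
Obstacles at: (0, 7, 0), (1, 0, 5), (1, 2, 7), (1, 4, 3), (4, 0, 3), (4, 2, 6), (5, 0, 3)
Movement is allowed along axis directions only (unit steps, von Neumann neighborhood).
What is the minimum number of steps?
7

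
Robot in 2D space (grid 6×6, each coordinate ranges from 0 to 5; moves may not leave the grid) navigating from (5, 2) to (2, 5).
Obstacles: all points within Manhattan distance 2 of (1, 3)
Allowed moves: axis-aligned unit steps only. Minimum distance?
6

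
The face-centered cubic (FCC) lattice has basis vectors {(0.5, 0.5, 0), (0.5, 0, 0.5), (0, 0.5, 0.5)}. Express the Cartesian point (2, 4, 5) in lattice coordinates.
b₁ + 3b₂ + 7b₃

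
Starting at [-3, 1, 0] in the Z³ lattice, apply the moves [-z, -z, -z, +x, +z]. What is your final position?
(-2, 1, -2)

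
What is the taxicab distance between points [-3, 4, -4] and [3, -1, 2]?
17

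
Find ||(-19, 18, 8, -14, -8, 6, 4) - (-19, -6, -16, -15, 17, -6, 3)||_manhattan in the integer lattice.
87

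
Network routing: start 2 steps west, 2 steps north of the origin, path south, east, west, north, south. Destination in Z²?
(-2, 1)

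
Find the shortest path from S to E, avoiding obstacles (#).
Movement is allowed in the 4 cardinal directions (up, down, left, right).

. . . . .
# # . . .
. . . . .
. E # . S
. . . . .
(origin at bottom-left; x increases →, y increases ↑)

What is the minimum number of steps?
5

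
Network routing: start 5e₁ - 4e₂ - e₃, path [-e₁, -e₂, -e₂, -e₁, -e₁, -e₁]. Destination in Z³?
(1, -6, -1)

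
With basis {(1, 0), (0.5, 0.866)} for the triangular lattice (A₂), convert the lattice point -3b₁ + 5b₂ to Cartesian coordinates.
(-0.5, 4.33)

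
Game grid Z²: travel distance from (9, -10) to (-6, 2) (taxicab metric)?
27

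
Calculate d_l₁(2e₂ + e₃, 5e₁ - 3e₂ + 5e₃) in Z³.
14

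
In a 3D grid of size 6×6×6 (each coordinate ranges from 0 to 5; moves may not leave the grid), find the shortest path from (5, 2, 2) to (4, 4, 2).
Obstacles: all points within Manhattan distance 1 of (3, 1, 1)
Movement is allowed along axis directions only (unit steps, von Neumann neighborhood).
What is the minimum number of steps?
3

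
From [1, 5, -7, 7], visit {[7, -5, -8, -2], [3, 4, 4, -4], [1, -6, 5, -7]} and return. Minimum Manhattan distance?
92
(one optimal route: (1, 5, -7, 7) → (7, -5, -8, -2) → (1, -6, 5, -7) → (3, 4, 4, -4) → (1, 5, -7, 7))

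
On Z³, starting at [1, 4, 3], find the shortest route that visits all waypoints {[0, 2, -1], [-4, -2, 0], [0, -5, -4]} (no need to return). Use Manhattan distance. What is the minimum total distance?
27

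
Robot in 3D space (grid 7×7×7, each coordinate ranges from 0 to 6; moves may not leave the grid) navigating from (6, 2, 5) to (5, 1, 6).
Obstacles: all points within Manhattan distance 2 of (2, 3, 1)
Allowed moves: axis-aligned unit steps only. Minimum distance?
3
(one shortest path: (6, 2, 5) → (5, 2, 5) → (5, 1, 5) → (5, 1, 6))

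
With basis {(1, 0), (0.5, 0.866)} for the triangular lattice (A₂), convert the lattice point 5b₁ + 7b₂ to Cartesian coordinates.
(8.5, 6.062)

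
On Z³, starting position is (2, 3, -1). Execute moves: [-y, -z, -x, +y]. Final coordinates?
(1, 3, -2)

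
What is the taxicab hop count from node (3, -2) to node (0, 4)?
9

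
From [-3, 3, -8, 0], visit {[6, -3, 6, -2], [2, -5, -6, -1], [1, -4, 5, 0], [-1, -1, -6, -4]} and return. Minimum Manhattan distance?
74
(one optimal route: (-3, 3, -8, 0) → (2, -5, -6, -1) → (1, -4, 5, 0) → (6, -3, 6, -2) → (-1, -1, -6, -4) → (-3, 3, -8, 0))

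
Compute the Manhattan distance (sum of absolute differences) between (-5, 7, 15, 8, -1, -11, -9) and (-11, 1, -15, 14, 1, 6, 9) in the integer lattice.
85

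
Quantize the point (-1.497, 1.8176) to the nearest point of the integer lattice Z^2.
(-1, 2)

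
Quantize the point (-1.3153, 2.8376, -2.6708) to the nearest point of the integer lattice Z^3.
(-1, 3, -3)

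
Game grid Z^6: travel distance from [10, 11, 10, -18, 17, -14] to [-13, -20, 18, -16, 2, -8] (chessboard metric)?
31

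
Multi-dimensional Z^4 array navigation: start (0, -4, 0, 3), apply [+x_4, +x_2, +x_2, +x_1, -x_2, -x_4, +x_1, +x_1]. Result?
(3, -3, 0, 3)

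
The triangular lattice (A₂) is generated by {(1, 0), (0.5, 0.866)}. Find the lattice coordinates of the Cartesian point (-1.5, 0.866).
-2b₁ + b₂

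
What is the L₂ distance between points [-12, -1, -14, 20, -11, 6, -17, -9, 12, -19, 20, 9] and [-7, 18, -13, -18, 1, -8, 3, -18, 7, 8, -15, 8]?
68.0588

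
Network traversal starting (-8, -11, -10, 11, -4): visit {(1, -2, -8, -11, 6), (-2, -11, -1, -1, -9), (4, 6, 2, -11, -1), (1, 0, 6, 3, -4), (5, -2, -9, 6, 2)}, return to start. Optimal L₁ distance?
180
(one optimal route: (-8, -11, -10, 11, -4) → (-2, -11, -1, -1, -9) → (1, 0, 6, 3, -4) → (4, 6, 2, -11, -1) → (1, -2, -8, -11, 6) → (5, -2, -9, 6, 2) → (-8, -11, -10, 11, -4))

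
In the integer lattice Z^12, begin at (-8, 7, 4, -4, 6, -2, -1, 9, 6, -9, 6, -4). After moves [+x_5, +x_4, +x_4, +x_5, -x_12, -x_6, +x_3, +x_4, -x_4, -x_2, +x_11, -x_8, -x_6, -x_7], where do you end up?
(-8, 6, 5, -2, 8, -4, -2, 8, 6, -9, 7, -5)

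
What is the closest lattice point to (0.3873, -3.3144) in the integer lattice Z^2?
(0, -3)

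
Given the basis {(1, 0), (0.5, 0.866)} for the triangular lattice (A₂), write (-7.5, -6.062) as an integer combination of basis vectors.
-4b₁ - 7b₂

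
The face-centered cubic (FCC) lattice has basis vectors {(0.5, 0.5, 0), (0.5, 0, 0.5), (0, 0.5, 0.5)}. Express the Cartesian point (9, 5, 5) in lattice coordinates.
9b₁ + 9b₂ + b₃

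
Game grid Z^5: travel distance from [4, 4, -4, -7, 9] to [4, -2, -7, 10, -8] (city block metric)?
43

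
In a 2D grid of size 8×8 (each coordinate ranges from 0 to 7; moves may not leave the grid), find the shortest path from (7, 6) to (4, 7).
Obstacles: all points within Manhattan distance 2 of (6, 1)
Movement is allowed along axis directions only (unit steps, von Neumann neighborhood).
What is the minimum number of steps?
4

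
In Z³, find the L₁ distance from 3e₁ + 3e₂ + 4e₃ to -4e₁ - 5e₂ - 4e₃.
23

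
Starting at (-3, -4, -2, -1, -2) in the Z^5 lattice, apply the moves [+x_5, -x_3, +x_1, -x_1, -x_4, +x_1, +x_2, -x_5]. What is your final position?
(-2, -3, -3, -2, -2)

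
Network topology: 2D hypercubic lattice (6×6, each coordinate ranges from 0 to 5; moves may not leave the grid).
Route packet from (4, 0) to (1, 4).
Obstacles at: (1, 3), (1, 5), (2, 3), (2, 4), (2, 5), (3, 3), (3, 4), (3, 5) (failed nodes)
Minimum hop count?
9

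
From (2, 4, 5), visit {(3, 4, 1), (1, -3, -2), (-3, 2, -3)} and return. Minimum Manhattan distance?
42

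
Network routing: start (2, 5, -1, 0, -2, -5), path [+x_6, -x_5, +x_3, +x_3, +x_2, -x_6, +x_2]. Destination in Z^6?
(2, 7, 1, 0, -3, -5)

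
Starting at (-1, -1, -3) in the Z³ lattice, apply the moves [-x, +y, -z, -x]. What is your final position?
(-3, 0, -4)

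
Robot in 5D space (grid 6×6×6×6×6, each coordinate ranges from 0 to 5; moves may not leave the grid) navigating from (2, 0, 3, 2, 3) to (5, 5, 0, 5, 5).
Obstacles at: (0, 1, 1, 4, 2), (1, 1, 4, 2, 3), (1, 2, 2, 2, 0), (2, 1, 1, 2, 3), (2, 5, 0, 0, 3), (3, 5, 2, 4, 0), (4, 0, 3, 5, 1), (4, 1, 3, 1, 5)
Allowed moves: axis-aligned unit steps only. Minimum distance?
16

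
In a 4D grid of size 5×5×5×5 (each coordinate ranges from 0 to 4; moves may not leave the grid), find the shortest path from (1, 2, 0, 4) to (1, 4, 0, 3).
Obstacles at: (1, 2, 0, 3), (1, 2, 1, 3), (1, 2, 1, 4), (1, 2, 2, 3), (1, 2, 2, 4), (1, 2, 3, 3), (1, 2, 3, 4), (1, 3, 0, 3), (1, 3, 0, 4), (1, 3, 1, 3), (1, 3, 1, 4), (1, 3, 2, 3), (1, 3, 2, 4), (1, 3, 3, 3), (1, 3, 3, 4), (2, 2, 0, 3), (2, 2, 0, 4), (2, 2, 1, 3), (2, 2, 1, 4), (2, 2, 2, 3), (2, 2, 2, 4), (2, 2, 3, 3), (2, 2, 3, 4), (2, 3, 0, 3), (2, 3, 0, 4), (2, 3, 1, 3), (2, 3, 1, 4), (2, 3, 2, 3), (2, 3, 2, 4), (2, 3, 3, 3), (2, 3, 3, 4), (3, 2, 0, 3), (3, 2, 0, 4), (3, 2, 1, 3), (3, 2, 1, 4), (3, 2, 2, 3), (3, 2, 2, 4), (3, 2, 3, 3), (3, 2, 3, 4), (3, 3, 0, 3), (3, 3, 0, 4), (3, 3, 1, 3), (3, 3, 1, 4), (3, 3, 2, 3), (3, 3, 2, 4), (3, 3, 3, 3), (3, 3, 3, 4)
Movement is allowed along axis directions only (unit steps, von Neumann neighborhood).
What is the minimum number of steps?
5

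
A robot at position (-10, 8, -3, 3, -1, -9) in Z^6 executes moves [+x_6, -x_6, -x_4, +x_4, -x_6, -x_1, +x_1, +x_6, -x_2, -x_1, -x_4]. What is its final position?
(-11, 7, -3, 2, -1, -9)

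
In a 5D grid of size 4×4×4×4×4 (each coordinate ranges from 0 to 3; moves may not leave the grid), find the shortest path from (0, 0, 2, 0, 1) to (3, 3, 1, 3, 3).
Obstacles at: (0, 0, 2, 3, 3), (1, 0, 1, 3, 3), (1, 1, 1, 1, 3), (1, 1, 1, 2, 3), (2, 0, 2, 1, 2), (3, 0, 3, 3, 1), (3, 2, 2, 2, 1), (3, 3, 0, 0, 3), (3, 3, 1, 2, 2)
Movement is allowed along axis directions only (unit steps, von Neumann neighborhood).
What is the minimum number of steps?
12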